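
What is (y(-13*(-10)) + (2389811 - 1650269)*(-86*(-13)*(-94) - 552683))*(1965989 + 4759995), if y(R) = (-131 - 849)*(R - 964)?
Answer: -3271864479333232320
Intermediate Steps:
y(R) = 944720 - 980*R (y(R) = -980*(-964 + R) = 944720 - 980*R)
(y(-13*(-10)) + (2389811 - 1650269)*(-86*(-13)*(-94) - 552683))*(1965989 + 4759995) = ((944720 - (-12740)*(-10)) + (2389811 - 1650269)*(-86*(-13)*(-94) - 552683))*(1965989 + 4759995) = ((944720 - 980*130) + 739542*(1118*(-94) - 552683))*6725984 = ((944720 - 127400) + 739542*(-105092 - 552683))*6725984 = (817320 + 739542*(-657775))*6725984 = (817320 - 486452239050)*6725984 = -486451421730*6725984 = -3271864479333232320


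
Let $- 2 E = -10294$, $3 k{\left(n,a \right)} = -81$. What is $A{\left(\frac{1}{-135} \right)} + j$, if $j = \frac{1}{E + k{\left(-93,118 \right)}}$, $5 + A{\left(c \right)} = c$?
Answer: $- \frac{692197}{138240} \approx -5.0072$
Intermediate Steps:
$A{\left(c \right)} = -5 + c$
$k{\left(n,a \right)} = -27$ ($k{\left(n,a \right)} = \frac{1}{3} \left(-81\right) = -27$)
$E = 5147$ ($E = \left(- \frac{1}{2}\right) \left(-10294\right) = 5147$)
$j = \frac{1}{5120}$ ($j = \frac{1}{5147 - 27} = \frac{1}{5120} \approx 0.00019531$)
$A{\left(\frac{1}{-135} \right)} + j = \left(-5 + \frac{1}{-135}\right) + \frac{1}{5120} = \left(-5 - \frac{1}{135}\right) + \frac{1}{5120} = - \frac{676}{135} + \frac{1}{5120} = - \frac{692197}{138240}$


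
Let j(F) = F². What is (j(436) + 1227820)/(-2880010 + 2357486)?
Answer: -354479/130631 ≈ -2.7136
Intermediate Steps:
(j(436) + 1227820)/(-2880010 + 2357486) = (436² + 1227820)/(-2880010 + 2357486) = (190096 + 1227820)/(-522524) = 1417916*(-1/522524) = -354479/130631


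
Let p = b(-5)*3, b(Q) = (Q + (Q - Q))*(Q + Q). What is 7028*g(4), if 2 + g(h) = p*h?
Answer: 4202744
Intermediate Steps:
b(Q) = 2*Q² (b(Q) = (Q + 0)*(2*Q) = Q*(2*Q) = 2*Q²)
p = 150 (p = (2*(-5)²)*3 = (2*25)*3 = 50*3 = 150)
g(h) = -2 + 150*h
7028*g(4) = 7028*(-2 + 150*4) = 7028*(-2 + 600) = 7028*598 = 4202744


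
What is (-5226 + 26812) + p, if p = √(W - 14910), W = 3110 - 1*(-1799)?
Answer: 21586 + I*√10001 ≈ 21586.0 + 100.01*I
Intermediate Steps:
W = 4909 (W = 3110 + 1799 = 4909)
p = I*√10001 (p = √(4909 - 14910) = √(-10001) = I*√10001 ≈ 100.01*I)
(-5226 + 26812) + p = (-5226 + 26812) + I*√10001 = 21586 + I*√10001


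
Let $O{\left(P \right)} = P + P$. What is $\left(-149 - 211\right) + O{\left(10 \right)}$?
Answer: $-340$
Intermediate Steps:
$O{\left(P \right)} = 2 P$
$\left(-149 - 211\right) + O{\left(10 \right)} = \left(-149 - 211\right) + 2 \cdot 10 = -360 + 20 = -340$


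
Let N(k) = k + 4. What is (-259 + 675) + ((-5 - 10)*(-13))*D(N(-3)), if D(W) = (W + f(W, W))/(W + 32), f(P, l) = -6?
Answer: 4251/11 ≈ 386.45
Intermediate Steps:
N(k) = 4 + k
D(W) = (-6 + W)/(32 + W) (D(W) = (W - 6)/(W + 32) = (-6 + W)/(32 + W))
(-259 + 675) + ((-5 - 10)*(-13))*D(N(-3)) = (-259 + 675) + ((-5 - 10)*(-13))*((-6 + (4 - 3))/(32 + (4 - 3))) = 416 + (-15*(-13))*((-6 + 1)/(32 + 1)) = 416 + 195*(-5/33) = 416 - 325/11 = 4251/11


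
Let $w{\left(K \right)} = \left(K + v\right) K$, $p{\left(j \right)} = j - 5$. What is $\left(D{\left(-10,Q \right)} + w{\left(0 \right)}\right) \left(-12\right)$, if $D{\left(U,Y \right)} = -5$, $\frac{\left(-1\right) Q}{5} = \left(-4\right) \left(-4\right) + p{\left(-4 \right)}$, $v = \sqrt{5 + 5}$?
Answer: $60$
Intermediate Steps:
$p{\left(j \right)} = -5 + j$ ($p{\left(j \right)} = j - 5 = -5 + j$)
$v = \sqrt{10} \approx 3.1623$
$w{\left(K \right)} = K \left(K + \sqrt{10}\right)$ ($w{\left(K \right)} = \left(K + \sqrt{10}\right) K = K \left(K + \sqrt{10}\right)$)
$Q = -35$ ($Q = - 5 \left(\left(-4\right) \left(-4\right) - 9\right) = - 5 \left(16 - 9\right) = \left(-5\right) 7 = -35$)
$\left(D{\left(-10,Q \right)} + w{\left(0 \right)}\right) \left(-12\right) = \left(-5 + 0 \left(0 + \sqrt{10}\right)\right) \left(-12\right) = \left(-5 + 0 \sqrt{10}\right) \left(-12\right) = \left(-5 + 0\right) \left(-12\right) = \left(-5\right) \left(-12\right) = 60$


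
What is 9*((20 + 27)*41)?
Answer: 17343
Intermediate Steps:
9*((20 + 27)*41) = 9*(47*41) = 9*1927 = 17343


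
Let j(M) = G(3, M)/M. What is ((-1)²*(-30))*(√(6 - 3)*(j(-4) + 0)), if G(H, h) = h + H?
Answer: -15*√3/2 ≈ -12.990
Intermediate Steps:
G(H, h) = H + h
j(M) = (3 + M)/M
((-1)²*(-30))*(√(6 - 3)*(j(-4) + 0)) = ((-1)²*(-30))*(√(6 - 3)*((3 - 4)/(-4) + 0)) = (1*(-30))*(√3*(-¼*(-1) + 0)) = -30*√3*(¼ + 0) = -30*√3/4 = -15*√3/2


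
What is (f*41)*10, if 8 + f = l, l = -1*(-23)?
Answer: 6150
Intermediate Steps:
l = 23
f = 15 (f = -8 + 23 = 15)
(f*41)*10 = (15*41)*10 = 615*10 = 6150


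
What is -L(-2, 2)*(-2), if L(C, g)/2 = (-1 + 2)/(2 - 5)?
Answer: -4/3 ≈ -1.3333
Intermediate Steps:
L(C, g) = -2/3 (L(C, g) = 2*((-1 + 2)/(2 - 5)) = 2*(1/(-3)) = 2*(1*(-1/3)) = 2*(-1/3) = -2/3)
-L(-2, 2)*(-2) = -1*(-2/3)*(-2) = (2/3)*(-2) = -4/3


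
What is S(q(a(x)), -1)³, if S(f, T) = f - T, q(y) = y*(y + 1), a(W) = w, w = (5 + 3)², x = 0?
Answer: 72043225281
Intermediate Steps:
w = 64 (w = 8² = 64)
a(W) = 64
q(y) = y*(1 + y)
S(q(a(x)), -1)³ = (64*(1 + 64) - 1*(-1))³ = (64*65 + 1)³ = (4160 + 1)³ = 4161³ = 72043225281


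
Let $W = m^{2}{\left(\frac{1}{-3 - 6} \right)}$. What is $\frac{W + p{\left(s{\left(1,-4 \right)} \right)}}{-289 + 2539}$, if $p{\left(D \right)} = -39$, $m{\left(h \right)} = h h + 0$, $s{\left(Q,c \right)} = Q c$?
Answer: $- \frac{127939}{7381125} \approx -0.017333$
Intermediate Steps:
$m{\left(h \right)} = h^{2}$ ($m{\left(h \right)} = h^{2} + 0 = h^{2}$)
$W = \frac{1}{6561}$ ($W = \left(\left(\frac{1}{-3 - 6}\right)^{2}\right)^{2} = \left(\left(\frac{1}{-9}\right)^{2}\right)^{2} = \left(\left(- \frac{1}{9}\right)^{2}\right)^{2} = \left(\frac{1}{81}\right)^{2} = \frac{1}{6561} \approx 0.00015242$)
$\frac{W + p{\left(s{\left(1,-4 \right)} \right)}}{-289 + 2539} = \frac{\frac{1}{6561} - 39}{-289 + 2539} = - \frac{255878}{6561 \cdot 2250} = \left(- \frac{255878}{6561}\right) \frac{1}{2250} = - \frac{127939}{7381125}$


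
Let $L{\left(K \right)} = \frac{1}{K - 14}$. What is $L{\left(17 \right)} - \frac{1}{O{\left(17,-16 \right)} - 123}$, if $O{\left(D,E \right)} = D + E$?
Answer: $\frac{125}{366} \approx 0.34153$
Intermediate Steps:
$L{\left(K \right)} = \frac{1}{-14 + K}$
$L{\left(17 \right)} - \frac{1}{O{\left(17,-16 \right)} - 123} = \frac{1}{-14 + 17} - \frac{1}{\left(17 - 16\right) - 123} = \frac{1}{3} - \frac{1}{1 - 123} = \frac{1}{3} - \frac{1}{-122} = \frac{1}{3} - - \frac{1}{122} = \frac{1}{3} + \frac{1}{122} = \frac{125}{366}$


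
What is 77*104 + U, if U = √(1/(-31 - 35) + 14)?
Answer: 8008 + √60918/66 ≈ 8011.7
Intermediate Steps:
U = √60918/66 (U = √(1/(-66) + 14) = √(-1/66 + 14) = √(923/66) = √60918/66 ≈ 3.7396)
77*104 + U = 77*104 + √60918/66 = 8008 + √60918/66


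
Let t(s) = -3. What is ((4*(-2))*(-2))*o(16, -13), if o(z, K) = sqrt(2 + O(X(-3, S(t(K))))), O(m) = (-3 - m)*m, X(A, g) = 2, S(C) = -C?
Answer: 32*I*sqrt(2) ≈ 45.255*I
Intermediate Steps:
O(m) = m*(-3 - m)
o(z, K) = 2*I*sqrt(2) (o(z, K) = sqrt(2 - 1*2*(3 + 2)) = sqrt(2 - 1*2*5) = sqrt(2 - 10) = sqrt(-8) = 2*I*sqrt(2))
((4*(-2))*(-2))*o(16, -13) = ((4*(-2))*(-2))*(2*I*sqrt(2)) = (-8*(-2))*(2*I*sqrt(2)) = 16*(2*I*sqrt(2)) = 32*I*sqrt(2)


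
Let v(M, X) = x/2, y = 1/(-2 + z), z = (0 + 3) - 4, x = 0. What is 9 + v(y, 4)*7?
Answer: 9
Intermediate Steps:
z = -1 (z = 3 - 4 = -1)
y = -⅓ (y = 1/(-2 - 1) = 1/(-3) = -⅓ ≈ -0.33333)
v(M, X) = 0 (v(M, X) = 0/2 = 0*(½) = 0)
9 + v(y, 4)*7 = 9 + 0*7 = 9 + 0 = 9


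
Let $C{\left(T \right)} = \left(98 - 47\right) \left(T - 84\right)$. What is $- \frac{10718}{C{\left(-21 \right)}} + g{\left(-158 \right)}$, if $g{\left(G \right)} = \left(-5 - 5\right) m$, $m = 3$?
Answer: $- \frac{149932}{5355} \approx -27.999$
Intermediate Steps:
$C{\left(T \right)} = -4284 + 51 T$ ($C{\left(T \right)} = 51 \left(-84 + T\right) = -4284 + 51 T$)
$g{\left(G \right)} = -30$ ($g{\left(G \right)} = \left(-5 - 5\right) 3 = \left(-10\right) 3 = -30$)
$- \frac{10718}{C{\left(-21 \right)}} + g{\left(-158 \right)} = - \frac{10718}{-4284 + 51 \left(-21\right)} - 30 = - \frac{10718}{-4284 - 1071} - 30 = - \frac{10718}{-5355} - 30 = \left(-10718\right) \left(- \frac{1}{5355}\right) - 30 = \frac{10718}{5355} - 30 = - \frac{149932}{5355}$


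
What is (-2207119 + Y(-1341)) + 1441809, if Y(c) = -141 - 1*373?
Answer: -765824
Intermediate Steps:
Y(c) = -514 (Y(c) = -141 - 373 = -514)
(-2207119 + Y(-1341)) + 1441809 = (-2207119 - 514) + 1441809 = -2207633 + 1441809 = -765824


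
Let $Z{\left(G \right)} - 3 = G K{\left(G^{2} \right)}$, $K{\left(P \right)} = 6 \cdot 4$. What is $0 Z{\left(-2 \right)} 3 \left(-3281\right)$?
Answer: $0$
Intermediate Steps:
$K{\left(P \right)} = 24$
$Z{\left(G \right)} = 3 + 24 G$ ($Z{\left(G \right)} = 3 + G 24 = 3 + 24 G$)
$0 Z{\left(-2 \right)} 3 \left(-3281\right) = 0 \left(3 + 24 \left(-2\right)\right) 3 \left(-3281\right) = 0 \left(3 - 48\right) 3 \left(-3281\right) = 0 \left(-45\right) 3 \left(-3281\right) = 0 \cdot 3 \left(-3281\right) = 0 \left(-3281\right) = 0$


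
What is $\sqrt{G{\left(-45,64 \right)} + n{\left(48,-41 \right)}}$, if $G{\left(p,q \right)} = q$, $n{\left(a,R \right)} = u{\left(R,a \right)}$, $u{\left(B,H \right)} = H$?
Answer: $4 \sqrt{7} \approx 10.583$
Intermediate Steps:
$n{\left(a,R \right)} = a$
$\sqrt{G{\left(-45,64 \right)} + n{\left(48,-41 \right)}} = \sqrt{64 + 48} = \sqrt{112} = 4 \sqrt{7}$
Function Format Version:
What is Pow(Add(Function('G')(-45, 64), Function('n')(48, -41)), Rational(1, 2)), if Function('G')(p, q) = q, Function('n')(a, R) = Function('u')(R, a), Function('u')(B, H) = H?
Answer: Mul(4, Pow(7, Rational(1, 2))) ≈ 10.583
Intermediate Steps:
Function('n')(a, R) = a
Pow(Add(Function('G')(-45, 64), Function('n')(48, -41)), Rational(1, 2)) = Pow(Add(64, 48), Rational(1, 2)) = Pow(112, Rational(1, 2)) = Mul(4, Pow(7, Rational(1, 2)))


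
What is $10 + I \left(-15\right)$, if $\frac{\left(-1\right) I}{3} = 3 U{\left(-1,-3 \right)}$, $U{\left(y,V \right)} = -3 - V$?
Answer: $10$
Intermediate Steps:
$I = 0$ ($I = - 3 \cdot 3 \left(-3 - -3\right) = - 3 \cdot 3 \left(-3 + 3\right) = - 3 \cdot 3 \cdot 0 = \left(-3\right) 0 = 0$)
$10 + I \left(-15\right) = 10 + 0 \left(-15\right) = 10 + 0 = 10$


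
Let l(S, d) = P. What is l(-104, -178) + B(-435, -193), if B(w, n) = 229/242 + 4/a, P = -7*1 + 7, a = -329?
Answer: 74373/79618 ≈ 0.93412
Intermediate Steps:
P = 0 (P = -7 + 7 = 0)
l(S, d) = 0
B(w, n) = 74373/79618 (B(w, n) = 229/242 + 4/(-329) = 229*(1/242) + 4*(-1/329) = 229/242 - 4/329 = 74373/79618)
l(-104, -178) + B(-435, -193) = 0 + 74373/79618 = 74373/79618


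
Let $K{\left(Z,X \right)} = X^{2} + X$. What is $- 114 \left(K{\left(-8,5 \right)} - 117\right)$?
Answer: $9918$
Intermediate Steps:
$K{\left(Z,X \right)} = X + X^{2}$
$- 114 \left(K{\left(-8,5 \right)} - 117\right) = - 114 \left(5 \left(1 + 5\right) - 117\right) = - 114 \left(5 \cdot 6 - 117\right) = - 114 \left(30 - 117\right) = \left(-114\right) \left(-87\right) = 9918$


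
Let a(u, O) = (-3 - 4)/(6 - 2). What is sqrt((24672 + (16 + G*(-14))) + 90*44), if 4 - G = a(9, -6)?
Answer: sqrt(114270)/2 ≈ 169.02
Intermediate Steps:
a(u, O) = -7/4
G = 23/4 (G = 4 - 1*(-7/4) = 4 + 7/4 = 23/4 ≈ 5.7500)
sqrt((24672 + (16 + G*(-14))) + 90*44) = sqrt((24672 + (16 + (23/4)*(-14))) + 90*44) = sqrt((24672 + (16 - 161/2)) + 3960) = sqrt((24672 - 129/2) + 3960) = sqrt(49215/2 + 3960) = sqrt(57135/2) = sqrt(114270)/2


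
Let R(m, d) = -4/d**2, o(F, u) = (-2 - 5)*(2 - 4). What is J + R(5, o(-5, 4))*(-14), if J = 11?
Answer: 79/7 ≈ 11.286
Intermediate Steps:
o(F, u) = 14 (o(F, u) = -7*(-2) = 14)
R(m, d) = -4/d**2
J + R(5, o(-5, 4))*(-14) = 11 - 4/14**2*(-14) = 11 - 4*1/196*(-14) = 11 - 1/49*(-14) = 11 + 2/7 = 79/7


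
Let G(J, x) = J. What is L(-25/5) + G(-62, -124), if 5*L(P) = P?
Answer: -63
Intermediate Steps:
L(P) = P/5
L(-25/5) + G(-62, -124) = (-25/5)/5 - 62 = (-25*⅕)/5 - 62 = (⅕)*(-5) - 62 = -1 - 62 = -63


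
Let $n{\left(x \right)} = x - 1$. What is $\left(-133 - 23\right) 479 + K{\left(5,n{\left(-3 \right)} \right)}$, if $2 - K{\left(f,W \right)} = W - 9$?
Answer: $-74709$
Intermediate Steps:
$n{\left(x \right)} = -1 + x$ ($n{\left(x \right)} = x - 1 = -1 + x$)
$K{\left(f,W \right)} = 11 - W$ ($K{\left(f,W \right)} = 2 - \left(W - 9\right) = 2 - \left(-9 + W\right) = 11 - W$)
$\left(-133 - 23\right) 479 + K{\left(5,n{\left(-3 \right)} \right)} = \left(-133 - 23\right) 479 + \left(11 - \left(-1 - 3\right)\right) = \left(-156\right) 479 + \left(11 - -4\right) = -74724 + \left(11 + 4\right) = -74724 + 15 = -74709$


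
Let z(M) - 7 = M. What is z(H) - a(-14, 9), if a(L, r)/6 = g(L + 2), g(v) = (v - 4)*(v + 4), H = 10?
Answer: -751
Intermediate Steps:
z(M) = 7 + M
g(v) = (-4 + v)*(4 + v)
a(L, r) = -96 + 6*(2 + L)**2 (a(L, r) = 6*(-16 + (L + 2)**2) = 6*(-16 + (2 + L)**2) = -96 + 6*(2 + L)**2)
z(H) - a(-14, 9) = (7 + 10) - (-96 + 6*(2 - 14)**2) = 17 - (-96 + 6*(-12)**2) = 17 - (-96 + 6*144) = 17 - (-96 + 864) = 17 - 1*768 = 17 - 768 = -751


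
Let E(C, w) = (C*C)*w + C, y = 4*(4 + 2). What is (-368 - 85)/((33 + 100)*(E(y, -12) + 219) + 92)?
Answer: 453/886885 ≈ 0.00051078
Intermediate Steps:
y = 24 (y = 4*6 = 24)
E(C, w) = C + w*C² (E(C, w) = C²*w + C = w*C² + C = C + w*C²)
(-368 - 85)/((33 + 100)*(E(y, -12) + 219) + 92) = (-368 - 85)/((33 + 100)*(24*(1 + 24*(-12)) + 219) + 92) = -453/(133*(24*(1 - 288) + 219) + 92) = -453/(133*(24*(-287) + 219) + 92) = -453/(133*(-6888 + 219) + 92) = -453/(133*(-6669) + 92) = -453/(-886977 + 92) = -453/(-886885) = -453*(-1/886885) = 453/886885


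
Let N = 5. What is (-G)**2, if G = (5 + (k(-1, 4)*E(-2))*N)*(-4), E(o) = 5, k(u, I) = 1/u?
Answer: 6400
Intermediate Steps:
G = 80 (G = (5 + (5/(-1))*5)*(-4) = (5 - 1*5*5)*(-4) = (5 - 5*5)*(-4) = (5 - 25)*(-4) = -20*(-4) = 80)
(-G)**2 = (-1*80)**2 = (-80)**2 = 6400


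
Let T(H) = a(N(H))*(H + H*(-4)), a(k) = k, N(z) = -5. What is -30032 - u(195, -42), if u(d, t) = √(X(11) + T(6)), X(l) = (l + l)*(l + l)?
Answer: -30032 - √574 ≈ -30056.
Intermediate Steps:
X(l) = 4*l² (X(l) = (2*l)*(2*l) = 4*l²)
T(H) = 15*H (T(H) = -5*(H + H*(-4)) = -5*(H - 4*H) = -(-15)*H = 15*H)
u(d, t) = √574 (u(d, t) = √(4*11² + 15*6) = √(4*121 + 90) = √(484 + 90) = √574)
-30032 - u(195, -42) = -30032 - √574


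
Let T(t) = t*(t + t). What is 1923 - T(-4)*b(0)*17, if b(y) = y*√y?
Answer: 1923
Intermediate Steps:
T(t) = 2*t² (T(t) = t*(2*t) = 2*t²)
b(y) = y^(3/2)
1923 - T(-4)*b(0)*17 = 1923 - (2*(-4)²)*0^(3/2)*17 = 1923 - (2*16)*0*17 = 1923 - 32*0*17 = 1923 - 0*17 = 1923 - 1*0 = 1923 + 0 = 1923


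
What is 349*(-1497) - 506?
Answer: -522959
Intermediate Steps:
349*(-1497) - 506 = -522453 - 506 = -522959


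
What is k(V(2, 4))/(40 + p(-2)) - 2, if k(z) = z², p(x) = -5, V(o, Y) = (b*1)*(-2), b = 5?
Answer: 6/7 ≈ 0.85714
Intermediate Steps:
V(o, Y) = -10 (V(o, Y) = (5*1)*(-2) = 5*(-2) = -10)
k(V(2, 4))/(40 + p(-2)) - 2 = (-10)²/(40 - 5) - 2 = 100/35 - 2 = 100*(1/35) - 2 = 20/7 - 2 = 6/7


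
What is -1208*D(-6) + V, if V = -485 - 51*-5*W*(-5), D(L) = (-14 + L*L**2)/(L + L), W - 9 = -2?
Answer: -97690/3 ≈ -32563.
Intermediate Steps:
W = 7 (W = 9 - 2 = 7)
D(L) = (-14 + L**3)/(2*L) (D(L) = (-14 + L**3)/((2*L)) = (-14 + L**3)*(1/(2*L)) = (-14 + L**3)/(2*L))
V = -9410 (V = -485 - 51*-5*7*(-5) = -485 - 51*(-35*(-5)) = -485 - 51*175 = -485 - 1*8925 = -485 - 8925 = -9410)
-1208*D(-6) + V = -604*(-14 + (-6)**3)/(-6) - 9410 = -604*(-1)*(-14 - 216)/6 - 9410 = -604*(-1)*(-230)/6 - 9410 = -1208*115/6 - 9410 = -69460/3 - 9410 = -97690/3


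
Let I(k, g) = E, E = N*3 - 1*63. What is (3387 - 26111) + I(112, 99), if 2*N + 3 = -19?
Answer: -22820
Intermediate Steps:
N = -11 (N = -3/2 + (½)*(-19) = -3/2 - 19/2 = -11)
E = -96 (E = -11*3 - 1*63 = -33 - 63 = -96)
I(k, g) = -96
(3387 - 26111) + I(112, 99) = (3387 - 26111) - 96 = -22724 - 96 = -22820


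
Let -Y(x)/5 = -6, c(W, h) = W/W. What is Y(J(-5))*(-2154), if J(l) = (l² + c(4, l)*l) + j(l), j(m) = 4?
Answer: -64620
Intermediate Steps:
c(W, h) = 1
J(l) = 4 + l + l² (J(l) = (l² + 1*l) + 4 = (l² + l) + 4 = (l + l²) + 4 = 4 + l + l²)
Y(x) = 30 (Y(x) = -5*(-6) = 30)
Y(J(-5))*(-2154) = 30*(-2154) = -64620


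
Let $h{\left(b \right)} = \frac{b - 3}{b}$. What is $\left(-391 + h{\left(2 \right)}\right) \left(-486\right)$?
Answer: $190269$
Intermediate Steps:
$h{\left(b \right)} = \frac{-3 + b}{b}$ ($h{\left(b \right)} = \frac{b - 3}{b} = \frac{-3 + b}{b}$)
$\left(-391 + h{\left(2 \right)}\right) \left(-486\right) = \left(-391 + \frac{-3 + 2}{2}\right) \left(-486\right) = \left(-391 + \frac{1}{2} \left(-1\right)\right) \left(-486\right) = \left(-391 - \frac{1}{2}\right) \left(-486\right) = \left(- \frac{783}{2}\right) \left(-486\right) = 190269$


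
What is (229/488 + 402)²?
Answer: 38574924025/238144 ≈ 1.6198e+5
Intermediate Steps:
(229/488 + 402)² = (196405/488)² = 38574924025/238144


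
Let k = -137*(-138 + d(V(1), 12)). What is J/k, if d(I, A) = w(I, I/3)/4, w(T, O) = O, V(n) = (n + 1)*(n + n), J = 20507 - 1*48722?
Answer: -84645/56581 ≈ -1.4960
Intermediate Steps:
J = -28215 (J = 20507 - 48722 = -28215)
V(n) = 2*n*(1 + n) (V(n) = (1 + n)*(2*n) = 2*n*(1 + n))
d(I, A) = I/12 (d(I, A) = (I/3)/4 = (I*(1/3))*(1/4) = (I/3)*(1/4) = I/12)
k = 56581/3 (k = -137*(-138 + (2*1*(1 + 1))/12) = -137*(-138 + (2*1*2)/12) = -137*(-138 + (1/12)*4) = -137*(-138 + 1/3) = -137*(-413/3) = 56581/3 ≈ 18860.)
J/k = -28215/56581/3 = -28215*3/56581 = -84645/56581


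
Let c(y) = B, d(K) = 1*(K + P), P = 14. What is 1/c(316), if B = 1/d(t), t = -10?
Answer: 4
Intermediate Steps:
d(K) = 14 + K (d(K) = 1*(K + 14) = 1*(14 + K) = 14 + K)
B = ¼ (B = 1/(14 - 10) = 1/4 = ¼ ≈ 0.25000)
c(y) = ¼
1/c(316) = 1/(¼) = 4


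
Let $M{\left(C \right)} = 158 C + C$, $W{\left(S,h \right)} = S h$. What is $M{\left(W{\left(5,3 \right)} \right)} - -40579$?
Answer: $42964$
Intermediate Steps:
$M{\left(C \right)} = 159 C$
$M{\left(W{\left(5,3 \right)} \right)} - -40579 = 159 \cdot 5 \cdot 3 - -40579 = 159 \cdot 15 + 40579 = 2385 + 40579 = 42964$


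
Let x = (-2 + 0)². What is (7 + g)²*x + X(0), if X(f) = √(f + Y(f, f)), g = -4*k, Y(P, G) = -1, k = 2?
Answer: 4 + I ≈ 4.0 + 1.0*I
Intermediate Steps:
g = -8 (g = -4*2 = -8)
x = 4 (x = (-2)² = 4)
X(f) = √(-1 + f) (X(f) = √(f - 1) = √(-1 + f))
(7 + g)²*x + X(0) = (7 - 8)²*4 + √(-1 + 0) = (-1)²*4 + √(-1) = 1*4 + I = 4 + I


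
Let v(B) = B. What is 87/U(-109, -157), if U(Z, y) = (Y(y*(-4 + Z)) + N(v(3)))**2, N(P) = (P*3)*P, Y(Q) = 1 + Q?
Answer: 29/105245787 ≈ 2.7555e-7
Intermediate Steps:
N(P) = 3*P**2 (N(P) = (3*P)*P = 3*P**2)
U(Z, y) = (28 + y*(-4 + Z))**2 (U(Z, y) = ((1 + y*(-4 + Z)) + 3*3**2)**2 = ((1 + y*(-4 + Z)) + 3*9)**2 = ((1 + y*(-4 + Z)) + 27)**2 = (28 + y*(-4 + Z))**2)
87/U(-109, -157) = 87/((28 - 157*(-4 - 109))**2) = 87/((28 - 157*(-113))**2) = 87/((28 + 17741)**2) = 87/(17769**2) = 87/315737361 = 87*(1/315737361) = 29/105245787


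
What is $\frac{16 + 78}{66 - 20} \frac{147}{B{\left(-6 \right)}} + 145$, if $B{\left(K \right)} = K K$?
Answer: $\frac{42323}{276} \approx 153.34$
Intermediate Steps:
$B{\left(K \right)} = K^{2}$
$\frac{16 + 78}{66 - 20} \frac{147}{B{\left(-6 \right)}} + 145 = \frac{16 + 78}{66 - 20} \frac{147}{\left(-6\right)^{2}} + 145 = \frac{94}{46} \cdot \frac{147}{36} + 145 = 94 \cdot \frac{1}{46} \cdot 147 \cdot \frac{1}{36} + 145 = \frac{47}{23} \cdot \frac{49}{12} + 145 = \frac{2303}{276} + 145 = \frac{42323}{276}$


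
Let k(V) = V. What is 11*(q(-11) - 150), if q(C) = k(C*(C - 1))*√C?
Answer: -1650 + 1452*I*√11 ≈ -1650.0 + 4815.7*I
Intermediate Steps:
q(C) = C^(3/2)*(-1 + C) (q(C) = (C*(C - 1))*√C = (C*(-1 + C))*√C = C^(3/2)*(-1 + C))
11*(q(-11) - 150) = 11*((-11)^(3/2)*(-1 - 11) - 150) = 11*(-11*I*√11*(-12) - 150) = 11*(132*I*√11 - 150) = 11*(-150 + 132*I*√11) = -1650 + 1452*I*√11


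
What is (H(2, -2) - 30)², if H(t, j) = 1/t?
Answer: 3481/4 ≈ 870.25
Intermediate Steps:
(H(2, -2) - 30)² = (1/2 - 30)² = (½ - 30)² = (-59/2)² = 3481/4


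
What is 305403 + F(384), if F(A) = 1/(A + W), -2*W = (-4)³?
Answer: 127047649/416 ≈ 3.0540e+5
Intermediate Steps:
W = 32 (W = -½*(-4)³ = -½*(-64) = 32)
F(A) = 1/(32 + A) (F(A) = 1/(A + 32) = 1/(32 + A))
305403 + F(384) = 305403 + 1/(32 + 384) = 305403 + 1/416 = 127047649/416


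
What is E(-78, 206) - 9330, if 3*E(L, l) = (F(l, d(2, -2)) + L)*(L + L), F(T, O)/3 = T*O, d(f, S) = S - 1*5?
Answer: 219678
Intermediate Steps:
d(f, S) = -5 + S (d(f, S) = S - 5 = -5 + S)
F(T, O) = 3*O*T (F(T, O) = 3*(T*O) = 3*(O*T) = 3*O*T)
E(L, l) = 2*L*(L - 21*l)/3 (E(L, l) = ((3*(-5 - 2)*l + L)*(L + L))/3 = ((3*(-7)*l + L)*(2*L))/3 = ((-21*l + L)*(2*L))/3 = ((L - 21*l)*(2*L))/3 = (2*L*(L - 21*l))/3 = 2*L*(L - 21*l)/3)
E(-78, 206) - 9330 = (⅔)*(-78)*(-78 - 21*206) - 9330 = (⅔)*(-78)*(-78 - 4326) - 9330 = (⅔)*(-78)*(-4404) - 9330 = 229008 - 9330 = 219678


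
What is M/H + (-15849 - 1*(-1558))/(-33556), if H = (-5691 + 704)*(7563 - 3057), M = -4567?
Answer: 160646171027/377025518316 ≈ 0.42609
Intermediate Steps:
H = -22471422 (H = -4987*4506 = -22471422)
M/H + (-15849 - 1*(-1558))/(-33556) = -4567/(-22471422) + (-15849 - 1*(-1558))/(-33556) = -4567*(-1/22471422) + (-15849 + 1558)*(-1/33556) = 4567/22471422 - 14291*(-1/33556) = 4567/22471422 + 14291/33556 = 160646171027/377025518316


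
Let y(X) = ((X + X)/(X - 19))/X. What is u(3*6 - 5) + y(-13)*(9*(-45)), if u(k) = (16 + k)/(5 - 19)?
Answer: 2603/112 ≈ 23.241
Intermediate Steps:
u(k) = -8/7 - k/14 (u(k) = (16 + k)/(-14) = (16 + k)*(-1/14) = -8/7 - k/14)
y(X) = 2/(-19 + X) (y(X) = ((2*X)/(-19 + X))/X = (2*X/(-19 + X))/X = 2/(-19 + X))
u(3*6 - 5) + y(-13)*(9*(-45)) = (-8/7 - (3*6 - 5)/14) + (2/(-19 - 13))*(9*(-45)) = (-8/7 - (18 - 5)/14) + (2/(-32))*(-405) = (-8/7 - 1/14*13) + (2*(-1/32))*(-405) = (-8/7 - 13/14) - 1/16*(-405) = -29/14 + 405/16 = 2603/112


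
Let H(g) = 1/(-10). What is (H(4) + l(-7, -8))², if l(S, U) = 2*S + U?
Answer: 48841/100 ≈ 488.41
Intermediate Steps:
H(g) = -⅒
l(S, U) = U + 2*S
(H(4) + l(-7, -8))² = (-⅒ + (-8 + 2*(-7)))² = (-⅒ + (-8 - 14))² = (-⅒ - 22)² = (-221/10)² = 48841/100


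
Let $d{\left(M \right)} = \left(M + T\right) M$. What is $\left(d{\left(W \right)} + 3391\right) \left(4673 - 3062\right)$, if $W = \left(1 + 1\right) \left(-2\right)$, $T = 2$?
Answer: $5475789$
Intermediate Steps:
$W = -4$ ($W = 2 \left(-2\right) = -4$)
$d{\left(M \right)} = M \left(2 + M\right)$ ($d{\left(M \right)} = \left(M + 2\right) M = \left(2 + M\right) M = M \left(2 + M\right)$)
$\left(d{\left(W \right)} + 3391\right) \left(4673 - 3062\right) = \left(- 4 \left(2 - 4\right) + 3391\right) \left(4673 - 3062\right) = \left(\left(-4\right) \left(-2\right) + 3391\right) 1611 = \left(8 + 3391\right) 1611 = 3399 \cdot 1611 = 5475789$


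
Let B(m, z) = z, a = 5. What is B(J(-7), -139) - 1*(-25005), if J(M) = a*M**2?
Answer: 24866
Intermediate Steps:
J(M) = 5*M**2
B(J(-7), -139) - 1*(-25005) = -139 - 1*(-25005) = -139 + 25005 = 24866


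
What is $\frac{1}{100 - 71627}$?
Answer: $- \frac{1}{71527} \approx -1.3981 \cdot 10^{-5}$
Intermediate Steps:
$\frac{1}{100 - 71627} = \frac{1}{-71527} = - \frac{1}{71527}$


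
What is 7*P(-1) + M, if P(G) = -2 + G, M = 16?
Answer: -5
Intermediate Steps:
7*P(-1) + M = 7*(-2 - 1) + 16 = 7*(-3) + 16 = -21 + 16 = -5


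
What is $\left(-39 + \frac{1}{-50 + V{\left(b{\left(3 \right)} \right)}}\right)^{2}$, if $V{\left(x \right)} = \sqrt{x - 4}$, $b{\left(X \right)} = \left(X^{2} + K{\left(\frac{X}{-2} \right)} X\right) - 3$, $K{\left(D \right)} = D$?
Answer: $\frac{152178 \sqrt{10} + 7605197 i}{5 \left(20 \sqrt{10} + 999 i\right)} \approx 1522.6 + 0.049307 i$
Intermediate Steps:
$b{\left(X \right)} = -3 + \frac{X^{2}}{2}$ ($b{\left(X \right)} = \left(X^{2} + \frac{X}{-2} X\right) - 3 = \left(X^{2} + X \left(- \frac{1}{2}\right) X\right) - 3 = \left(X^{2} + - \frac{X}{2} X\right) - 3 = \left(X^{2} - \frac{X^{2}}{2}\right) - 3 = \frac{X^{2}}{2} - 3 = -3 + \frac{X^{2}}{2}$)
$V{\left(x \right)} = \sqrt{-4 + x}$ ($V{\left(x \right)} = \sqrt{x - 4} = \sqrt{-4 + x}$)
$\left(-39 + \frac{1}{-50 + V{\left(b{\left(3 \right)} \right)}}\right)^{2} = \left(-39 + \frac{1}{-50 + \sqrt{-4 - \left(3 - \frac{3^{2}}{2}\right)}}\right)^{2} = \left(-39 + \frac{1}{-50 + \sqrt{-4 + \left(-3 + \frac{1}{2} \cdot 9\right)}}\right)^{2} = \left(-39 + \frac{1}{-50 + \sqrt{-4 + \left(-3 + \frac{9}{2}\right)}}\right)^{2} = \left(-39 + \frac{1}{-50 + \sqrt{-4 + \frac{3}{2}}}\right)^{2} = \left(-39 + \frac{1}{-50 + \sqrt{- \frac{5}{2}}}\right)^{2} = \left(-39 + \frac{1}{-50 + \frac{i \sqrt{10}}{2}}\right)^{2}$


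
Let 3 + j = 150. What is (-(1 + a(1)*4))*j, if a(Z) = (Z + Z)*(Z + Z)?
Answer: -2499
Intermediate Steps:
j = 147 (j = -3 + 150 = 147)
a(Z) = 4*Z² (a(Z) = (2*Z)*(2*Z) = 4*Z²)
(-(1 + a(1)*4))*j = -(1 + (4*1²)*4)*147 = -(1 + (4*1)*4)*147 = -(1 + 4*4)*147 = -(1 + 16)*147 = -1*17*147 = -17*147 = -2499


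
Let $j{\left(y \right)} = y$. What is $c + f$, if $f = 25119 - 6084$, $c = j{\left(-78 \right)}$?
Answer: $18957$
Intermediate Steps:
$c = -78$
$f = 19035$ ($f = 25119 - 6084 = 19035$)
$c + f = -78 + 19035 = 18957$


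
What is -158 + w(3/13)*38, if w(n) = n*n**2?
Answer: -346100/2197 ≈ -157.53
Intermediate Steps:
w(n) = n**3
-158 + w(3/13)*38 = -158 + (3/13)**3*38 = -158 + (27/2197)*38 = -158 + 1026/2197 = -346100/2197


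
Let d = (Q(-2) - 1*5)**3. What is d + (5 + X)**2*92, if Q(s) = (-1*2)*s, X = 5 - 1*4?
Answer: 3311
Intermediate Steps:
X = 1 (X = 5 - 4 = 1)
Q(s) = -2*s
d = -1 (d = (-2*(-2) - 1*5)**3 = (4 - 5)**3 = (-1)**3 = -1)
d + (5 + X)**2*92 = -1 + (5 + 1)**2*92 = -1 + 6**2*92 = -1 + 36*92 = -1 + 3312 = 3311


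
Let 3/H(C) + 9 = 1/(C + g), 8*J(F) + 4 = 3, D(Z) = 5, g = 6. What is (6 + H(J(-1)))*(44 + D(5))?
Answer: 115101/415 ≈ 277.35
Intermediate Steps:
J(F) = -⅛ (J(F) = -½ + (⅛)*3 = -½ + 3/8 = -⅛)
H(C) = 3/(-9 + 1/(6 + C)) (H(C) = 3/(-9 + 1/(C + 6)) = 3/(-9 + 1/(6 + C)))
(6 + H(J(-1)))*(44 + D(5)) = (6 + 3*(-6 - 1*(-⅛))/(53 + 9*(-⅛)))*(44 + 5) = (6 + 3*(-6 + ⅛)/(53 - 9/8))*49 = (6 + 3*(-47/8)/(415/8))*49 = (6 + 3*(8/415)*(-47/8))*49 = (6 - 141/415)*49 = (2349/415)*49 = 115101/415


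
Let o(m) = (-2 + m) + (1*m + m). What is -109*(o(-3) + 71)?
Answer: -6540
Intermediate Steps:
o(m) = -2 + 3*m (o(m) = (-2 + m) + (m + m) = (-2 + m) + 2*m = -2 + 3*m)
-109*(o(-3) + 71) = -109*((-2 + 3*(-3)) + 71) = -109*((-2 - 9) + 71) = -109*(-11 + 71) = -109*60 = -6540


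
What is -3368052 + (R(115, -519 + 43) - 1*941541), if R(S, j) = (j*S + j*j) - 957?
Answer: -4138714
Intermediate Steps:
R(S, j) = -957 + j² + S*j (R(S, j) = (S*j + j²) - 957 = (j² + S*j) - 957 = -957 + j² + S*j)
-3368052 + (R(115, -519 + 43) - 1*941541) = -3368052 + ((-957 + (-519 + 43)² + 115*(-519 + 43)) - 1*941541) = -3368052 + ((-957 + (-476)² + 115*(-476)) - 941541) = -3368052 + ((-957 + 226576 - 54740) - 941541) = -3368052 + (170879 - 941541) = -3368052 - 770662 = -4138714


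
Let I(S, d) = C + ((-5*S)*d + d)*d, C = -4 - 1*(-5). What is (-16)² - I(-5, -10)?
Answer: -2345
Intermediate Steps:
C = 1 (C = -4 + 5 = 1)
I(S, d) = 1 + d*(d - 5*S*d) (I(S, d) = 1 + ((-5*S)*d + d)*d = 1 + (-5*S*d + d)*d = 1 + (d - 5*S*d)*d = 1 + d*(d - 5*S*d))
(-16)² - I(-5, -10) = (-16)² - (1 + (-10)² - 5*(-5)*(-10)²) = 256 - (1 + 100 - 5*(-5)*100) = 256 - (1 + 100 + 2500) = 256 - 1*2601 = 256 - 2601 = -2345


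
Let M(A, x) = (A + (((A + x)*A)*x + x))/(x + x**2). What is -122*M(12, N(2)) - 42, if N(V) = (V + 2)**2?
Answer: -83839/34 ≈ -2465.9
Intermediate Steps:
N(V) = (2 + V)**2
M(A, x) = (A + x + A*x*(A + x))/(x + x**2) (M(A, x) = (A + ((A*(A + x))*x + x))/(x + x**2) = (A + (A*x*(A + x) + x))/(x + x**2) = (A + (x + A*x*(A + x)))/(x + x**2) = (A + x + A*x*(A + x))/(x + x**2))
-122*M(12, N(2)) - 42 = -122*(12 + (2 + 2)**2 + 12*((2 + 2)**2)**2 + (2 + 2)**2*12**2)/(((2 + 2)**2)*(1 + (2 + 2)**2)) - 42 = -122*(12 + 4**2 + 12*(4**2)**2 + 4**2*144)/((4**2)*(1 + 4**2)) - 42 = -122*(12 + 16 + 12*16**2 + 16*144)/(16*(1 + 16)) - 42 = -61*(12 + 16 + 12*256 + 2304)/(8*17) - 42 = -61*(12 + 16 + 3072 + 2304)/(8*17) - 42 = -61*5404/(8*17) - 42 = -122*1351/68 - 42 = -82411/34 - 42 = -83839/34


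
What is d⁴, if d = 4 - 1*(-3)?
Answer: 2401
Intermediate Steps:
d = 7 (d = 4 + 3 = 7)
d⁴ = 7⁴ = 2401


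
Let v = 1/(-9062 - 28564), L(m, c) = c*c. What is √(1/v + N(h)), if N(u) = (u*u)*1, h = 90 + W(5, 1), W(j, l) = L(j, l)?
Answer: I*√29345 ≈ 171.3*I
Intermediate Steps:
L(m, c) = c²
W(j, l) = l²
v = -1/37626 (v = 1/(-37626) = -1/37626 ≈ -2.6577e-5)
h = 91 (h = 90 + 1² = 90 + 1 = 91)
N(u) = u² (N(u) = u²*1 = u²)
√(1/v + N(h)) = √(1/(-1/37626) + 91²) = √(-37626 + 8281) = √(-29345) = I*√29345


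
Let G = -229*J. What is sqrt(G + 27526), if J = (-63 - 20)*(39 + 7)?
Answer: 2*sqrt(225462) ≈ 949.66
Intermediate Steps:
J = -3818 (J = -83*46 = -3818)
G = 874322 (G = -229*(-3818) = 874322)
sqrt(G + 27526) = sqrt(874322 + 27526) = sqrt(901848) = 2*sqrt(225462)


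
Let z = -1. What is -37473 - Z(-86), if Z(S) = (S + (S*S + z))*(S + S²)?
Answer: -53466263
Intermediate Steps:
Z(S) = (S + S²)*(-1 + S + S²) (Z(S) = (S + (S*S - 1))*(S + S²) = (S + (S² - 1))*(S + S²) = (S + (-1 + S²))*(S + S²) = (-1 + S + S²)*(S + S²) = (S + S²)*(-1 + S + S²))
-37473 - Z(-86) = -37473 - ((-86)⁴ - 1*(-86) + 2*(-86)³) = -37473 - (54700816 + 86 + 2*(-636056)) = -37473 - (54700816 + 86 - 1272112) = -37473 - 1*53428790 = -37473 - 53428790 = -53466263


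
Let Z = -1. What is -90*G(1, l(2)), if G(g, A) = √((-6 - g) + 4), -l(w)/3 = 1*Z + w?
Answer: -90*I*√3 ≈ -155.88*I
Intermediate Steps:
l(w) = 3 - 3*w (l(w) = -3*(1*(-1) + w) = -3*(-1 + w) = 3 - 3*w)
G(g, A) = √(-2 - g)
-90*G(1, l(2)) = -90*√(-2 - 1*1) = -90*√(-2 - 1) = -90*I*√3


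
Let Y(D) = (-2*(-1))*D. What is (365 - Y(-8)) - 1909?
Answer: -1528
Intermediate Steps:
Y(D) = 2*D
(365 - Y(-8)) - 1909 = (365 - 2*(-8)) - 1909 = (365 - 1*(-16)) - 1909 = (365 + 16) - 1909 = 381 - 1909 = -1528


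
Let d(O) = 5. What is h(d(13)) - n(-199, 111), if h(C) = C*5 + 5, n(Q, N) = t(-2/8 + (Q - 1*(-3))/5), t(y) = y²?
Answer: -610521/400 ≈ -1526.3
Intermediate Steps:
n(Q, N) = (7/20 + Q/5)² (n(Q, N) = (-2/8 + (Q - 1*(-3))/5)² = (-2*⅛ + (Q + 3)*(⅕))² = (-¼ + (3 + Q)*(⅕))² = (-¼ + (⅗ + Q/5))² = (7/20 + Q/5)²)
h(C) = 5 + 5*C (h(C) = 5*C + 5 = 5 + 5*C)
h(d(13)) - n(-199, 111) = (5 + 5*5) - (7 + 4*(-199))²/400 = (5 + 25) - (7 - 796)²/400 = 30 - (-789)²/400 = 30 - 622521/400 = -610521/400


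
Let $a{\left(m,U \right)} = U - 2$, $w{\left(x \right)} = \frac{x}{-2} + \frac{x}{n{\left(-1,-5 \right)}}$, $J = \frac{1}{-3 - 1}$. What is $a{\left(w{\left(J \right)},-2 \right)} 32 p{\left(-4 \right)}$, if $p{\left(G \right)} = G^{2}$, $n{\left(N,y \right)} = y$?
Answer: $-2048$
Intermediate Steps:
$J = - \frac{1}{4}$ ($J = \frac{1}{-4} = - \frac{1}{4} \approx -0.25$)
$w{\left(x \right)} = - \frac{7 x}{10}$ ($w{\left(x \right)} = \frac{x}{-2} + \frac{x}{-5} = x \left(- \frac{1}{2}\right) + x \left(- \frac{1}{5}\right) = - \frac{x}{2} - \frac{x}{5} = - \frac{7 x}{10}$)
$a{\left(m,U \right)} = -2 + U$
$a{\left(w{\left(J \right)},-2 \right)} 32 p{\left(-4 \right)} = \left(-2 - 2\right) 32 \left(-4\right)^{2} = \left(-4\right) 32 \cdot 16 = \left(-128\right) 16 = -2048$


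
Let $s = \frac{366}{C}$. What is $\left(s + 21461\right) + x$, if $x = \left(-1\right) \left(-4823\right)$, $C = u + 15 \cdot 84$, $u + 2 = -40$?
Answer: $\frac{5335713}{203} \approx 26284.0$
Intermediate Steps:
$u = -42$ ($u = -2 - 40 = -42$)
$C = 1218$ ($C = -42 + 15 \cdot 84 = -42 + 1260 = 1218$)
$s = \frac{61}{203}$ ($s = \frac{366}{1218} = 366 \cdot \frac{1}{1218} = \frac{61}{203} \approx 0.30049$)
$x = 4823$
$\left(s + 21461\right) + x = \left(\frac{61}{203} + 21461\right) + 4823 = \frac{4356644}{203} + 4823 = \frac{5335713}{203}$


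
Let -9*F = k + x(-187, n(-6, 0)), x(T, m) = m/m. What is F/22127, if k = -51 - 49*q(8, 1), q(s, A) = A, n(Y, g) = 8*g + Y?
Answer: 11/22127 ≈ 0.00049713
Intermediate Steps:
n(Y, g) = Y + 8*g
x(T, m) = 1
k = -100 (k = -51 - 49*1 = -51 - 49 = -100)
F = 11 (F = -(-100 + 1)/9 = -⅑*(-99) = 11)
F/22127 = 11/22127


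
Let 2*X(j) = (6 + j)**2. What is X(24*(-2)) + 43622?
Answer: 44504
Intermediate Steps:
X(j) = (6 + j)**2/2
X(24*(-2)) + 43622 = (6 + 24*(-2))**2/2 + 43622 = (6 - 48)**2/2 + 43622 = (1/2)*(-42)**2 + 43622 = (1/2)*1764 + 43622 = 882 + 43622 = 44504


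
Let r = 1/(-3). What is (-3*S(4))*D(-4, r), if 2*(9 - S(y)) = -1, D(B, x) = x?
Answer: 19/2 ≈ 9.5000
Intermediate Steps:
r = -⅓ ≈ -0.33333
S(y) = 19/2 (S(y) = 9 - ½*(-1) = 9 + ½ = 19/2)
(-3*S(4))*D(-4, r) = -3*19/2*(-⅓) = -57/2*(-⅓) = 19/2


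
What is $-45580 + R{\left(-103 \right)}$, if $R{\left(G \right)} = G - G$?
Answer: $-45580$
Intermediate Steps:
$R{\left(G \right)} = 0$
$-45580 + R{\left(-103 \right)} = -45580 + 0 = -45580$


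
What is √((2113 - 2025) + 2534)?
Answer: √2622 ≈ 51.205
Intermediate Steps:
√((2113 - 2025) + 2534) = √(88 + 2534) = √2622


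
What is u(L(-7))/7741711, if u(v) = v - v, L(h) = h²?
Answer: 0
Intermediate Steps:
u(v) = 0
u(L(-7))/7741711 = 0/7741711 = 0*(1/7741711) = 0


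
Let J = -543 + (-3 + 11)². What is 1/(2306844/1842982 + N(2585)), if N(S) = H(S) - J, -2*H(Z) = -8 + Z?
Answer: -1842982/1489587085 ≈ -0.0012372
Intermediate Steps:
J = -479 (J = -543 + 8² = -543 + 64 = -479)
H(Z) = 4 - Z/2 (H(Z) = -(-8 + Z)/2 = 4 - Z/2)
N(S) = 483 - S/2 (N(S) = (4 - S/2) - 1*(-479) = (4 - S/2) + 479 = 483 - S/2)
1/(2306844/1842982 + N(2585)) = 1/(2306844/1842982 + (483 - ½*2585)) = 1/(2306844*(1/1842982) + (483 - 2585/2)) = 1/(1153422/921491 - 1619/2) = 1/(-1489587085/1842982) = -1842982/1489587085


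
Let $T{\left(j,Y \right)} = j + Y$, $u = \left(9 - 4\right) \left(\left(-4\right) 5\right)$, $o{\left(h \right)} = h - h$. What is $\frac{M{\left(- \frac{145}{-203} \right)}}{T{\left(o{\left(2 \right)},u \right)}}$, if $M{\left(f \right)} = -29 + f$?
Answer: $\frac{99}{350} \approx 0.28286$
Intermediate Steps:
$o{\left(h \right)} = 0$
$u = -100$ ($u = 5 \left(-20\right) = -100$)
$T{\left(j,Y \right)} = Y + j$
$\frac{M{\left(- \frac{145}{-203} \right)}}{T{\left(o{\left(2 \right)},u \right)}} = \frac{-29 - \frac{145}{-203}}{-100 + 0} = \frac{-29 - - \frac{5}{7}}{-100} = \left(-29 + \frac{5}{7}\right) \left(- \frac{1}{100}\right) = \left(- \frac{198}{7}\right) \left(- \frac{1}{100}\right) = \frac{99}{350}$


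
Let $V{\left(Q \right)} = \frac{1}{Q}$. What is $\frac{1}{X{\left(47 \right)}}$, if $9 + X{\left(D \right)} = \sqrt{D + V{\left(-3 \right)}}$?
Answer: $- \frac{27}{103} - \frac{2 \sqrt{105}}{103} \approx -0.46111$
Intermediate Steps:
$X{\left(D \right)} = -9 + \sqrt{- \frac{1}{3} + D}$ ($X{\left(D \right)} = -9 + \sqrt{D + \frac{1}{-3}} = -9 + \sqrt{D - \frac{1}{3}} = -9 + \sqrt{- \frac{1}{3} + D}$)
$\frac{1}{X{\left(47 \right)}} = \frac{1}{-9 + \frac{\sqrt{-3 + 9 \cdot 47}}{3}} = \frac{1}{-9 + \frac{\sqrt{-3 + 423}}{3}} = \frac{1}{-9 + \frac{\sqrt{420}}{3}} = \frac{1}{-9 + \frac{2 \sqrt{105}}{3}}$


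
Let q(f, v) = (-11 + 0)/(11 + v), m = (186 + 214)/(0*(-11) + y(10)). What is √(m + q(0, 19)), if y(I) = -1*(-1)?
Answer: √359670/30 ≈ 19.991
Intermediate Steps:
y(I) = 1
m = 400 (m = (186 + 214)/(0*(-11) + 1) = 400/(0 + 1) = 400/1 = 400*1 = 400)
q(f, v) = -11/(11 + v)
√(m + q(0, 19)) = √(400 - 11/(11 + 19)) = √(400 - 11/30) = √(11989/30) = √359670/30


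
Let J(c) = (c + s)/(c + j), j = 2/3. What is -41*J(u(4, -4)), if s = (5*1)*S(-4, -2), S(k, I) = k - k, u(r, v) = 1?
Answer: -123/5 ≈ -24.600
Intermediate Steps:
S(k, I) = 0
j = ⅔ (j = 2*(⅓) = ⅔ ≈ 0.66667)
s = 0 (s = (5*1)*0 = 5*0 = 0)
J(c) = c/(⅔ + c) (J(c) = (c + 0)/(c + ⅔) = c/(⅔ + c))
-41*J(u(4, -4)) = -123/(2 + 3*1) = -123/(2 + 3) = -123/5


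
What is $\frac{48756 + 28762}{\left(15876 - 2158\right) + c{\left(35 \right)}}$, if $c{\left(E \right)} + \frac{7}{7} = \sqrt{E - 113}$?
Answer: $\frac{1063314406}{188156167} - \frac{77518 i \sqrt{78}}{188156167} \approx 5.6512 - 0.0036386 i$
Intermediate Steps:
$c{\left(E \right)} = -1 + \sqrt{-113 + E}$ ($c{\left(E \right)} = -1 + \sqrt{E - 113} = -1 + \sqrt{-113 + E}$)
$\frac{48756 + 28762}{\left(15876 - 2158\right) + c{\left(35 \right)}} = \frac{48756 + 28762}{\left(15876 - 2158\right) - \left(1 - \sqrt{-113 + 35}\right)} = \frac{77518}{13718 - \left(1 - \sqrt{-78}\right)} = \frac{77518}{13718 - \left(1 - i \sqrt{78}\right)} = \frac{77518}{13717 + i \sqrt{78}}$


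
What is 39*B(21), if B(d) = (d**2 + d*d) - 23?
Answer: 33501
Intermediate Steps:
B(d) = -23 + 2*d**2 (B(d) = (d**2 + d**2) - 23 = 2*d**2 - 23 = -23 + 2*d**2)
39*B(21) = 39*(-23 + 2*21**2) = 39*(-23 + 2*441) = 39*(-23 + 882) = 39*859 = 33501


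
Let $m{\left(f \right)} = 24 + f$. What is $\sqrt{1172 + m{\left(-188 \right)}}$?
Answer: $12 \sqrt{7} \approx 31.749$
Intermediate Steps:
$\sqrt{1172 + m{\left(-188 \right)}} = \sqrt{1172 + \left(24 - 188\right)} = \sqrt{1172 - 164} = \sqrt{1008} = 12 \sqrt{7}$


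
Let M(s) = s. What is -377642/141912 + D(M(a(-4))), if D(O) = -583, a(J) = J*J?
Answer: -41556169/70956 ≈ -585.66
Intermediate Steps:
a(J) = J²
-377642/141912 + D(M(a(-4))) = -377642/141912 - 583 = -377642*1/141912 - 583 = -188821/70956 - 583 = -41556169/70956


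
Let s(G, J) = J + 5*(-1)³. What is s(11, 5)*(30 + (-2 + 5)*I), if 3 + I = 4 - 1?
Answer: 0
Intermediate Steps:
I = 0 (I = -3 + (4 - 1) = -3 + 3 = 0)
s(G, J) = -5 + J (s(G, J) = J + 5*(-1) = J - 5 = -5 + J)
s(11, 5)*(30 + (-2 + 5)*I) = (-5 + 5)*(30 + (-2 + 5)*0) = 0*(30 + 3*0) = 0*(30 + 0) = 0*30 = 0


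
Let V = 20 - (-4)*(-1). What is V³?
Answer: 4096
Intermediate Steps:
V = 16 (V = 20 - 1*4 = 20 - 4 = 16)
V³ = 16³ = 4096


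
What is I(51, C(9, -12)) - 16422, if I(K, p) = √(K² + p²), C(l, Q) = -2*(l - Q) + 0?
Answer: -16422 + 3*√485 ≈ -16356.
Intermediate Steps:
C(l, Q) = -2*l + 2*Q (C(l, Q) = (-2*l + 2*Q) + 0 = -2*l + 2*Q)
I(51, C(9, -12)) - 16422 = √(51² + (-2*9 + 2*(-12))²) - 16422 = √(2601 + (-18 - 24)²) - 16422 = √(2601 + (-42)²) - 16422 = √(2601 + 1764) - 16422 = √4365 - 16422 = 3*√485 - 16422 = -16422 + 3*√485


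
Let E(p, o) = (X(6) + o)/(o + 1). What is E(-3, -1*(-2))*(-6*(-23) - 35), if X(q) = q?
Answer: 824/3 ≈ 274.67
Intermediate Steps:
E(p, o) = (6 + o)/(1 + o) (E(p, o) = (6 + o)/(o + 1) = (6 + o)/(1 + o))
E(-3, -1*(-2))*(-6*(-23) - 35) = ((6 - 1*(-2))/(1 - 1*(-2)))*(-6*(-23) - 35) = ((6 + 2)/(1 + 2))*(138 - 35) = (8/3)*103 = 824/3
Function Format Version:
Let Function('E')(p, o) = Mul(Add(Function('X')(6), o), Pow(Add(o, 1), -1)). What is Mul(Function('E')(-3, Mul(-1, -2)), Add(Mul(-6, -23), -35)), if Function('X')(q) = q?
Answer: Rational(824, 3) ≈ 274.67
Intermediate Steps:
Function('E')(p, o) = Mul(Pow(Add(1, o), -1), Add(6, o)) (Function('E')(p, o) = Mul(Add(6, o), Pow(Add(o, 1), -1)) = Mul(Add(6, o), Pow(Add(1, o), -1)) = Mul(Pow(Add(1, o), -1), Add(6, o)))
Mul(Function('E')(-3, Mul(-1, -2)), Add(Mul(-6, -23), -35)) = Mul(Mul(Pow(Add(1, Mul(-1, -2)), -1), Add(6, Mul(-1, -2))), Add(Mul(-6, -23), -35)) = Mul(Mul(Pow(Add(1, 2), -1), Add(6, 2)), Add(138, -35)) = Mul(Mul(Pow(3, -1), 8), 103) = Mul(Mul(Rational(1, 3), 8), 103) = Mul(Rational(8, 3), 103) = Rational(824, 3)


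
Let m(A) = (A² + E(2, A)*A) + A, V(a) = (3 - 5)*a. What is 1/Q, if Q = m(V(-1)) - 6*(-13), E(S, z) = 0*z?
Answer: 1/84 ≈ 0.011905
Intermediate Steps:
E(S, z) = 0
V(a) = -2*a
m(A) = A + A² (m(A) = (A² + 0*A) + A = (A² + 0) + A = A² + A = A + A²)
Q = 84 (Q = (-2*(-1))*(1 - 2*(-1)) - 6*(-13) = 2*(1 + 2) + 78 = 2*3 + 78 = 6 + 78 = 84)
1/Q = 1/84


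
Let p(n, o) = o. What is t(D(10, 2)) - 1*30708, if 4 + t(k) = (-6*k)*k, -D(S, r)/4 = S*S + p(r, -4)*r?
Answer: -843256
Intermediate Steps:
D(S, r) = -4*S**2 + 16*r (D(S, r) = -4*(S*S - 4*r) = -4*(S**2 - 4*r) = -4*S**2 + 16*r)
t(k) = -4 - 6*k**2 (t(k) = -4 + (-6*k)*k = -4 - 6*k**2)
t(D(10, 2)) - 1*30708 = (-4 - 6*(-4*10**2 + 16*2)**2) - 1*30708 = (-4 - 6*(-4*100 + 32)**2) - 30708 = (-4 - 6*(-400 + 32)**2) - 30708 = (-4 - 6*(-368)**2) - 30708 = (-4 - 6*135424) - 30708 = (-4 - 812544) - 30708 = -812548 - 30708 = -843256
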